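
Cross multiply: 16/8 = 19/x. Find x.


Cross multiply: 16 × x = 8 × 19
16x = 152
x = 152 / 16
= 9.50

9.50


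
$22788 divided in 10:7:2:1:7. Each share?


Total parts = 10 + 7 + 2 + 1 + 7 = 27
Part 1: 22788 × 10/27 = 8440.00
Part 2: 22788 × 7/27 = 5908.00
Part 3: 22788 × 2/27 = 1688.00
Part 4: 22788 × 1/27 = 844.00
Part 5: 22788 × 7/27 = 5908.00
= Part 1: $8440.00, Part 2: $5908.00, Part 3: $1688.00, Part 4: $844.00, Part 5: $5908.00

Part 1: $8440.00, Part 2: $5908.00, Part 3: $1688.00, Part 4: $844.00, Part 5: $5908.00


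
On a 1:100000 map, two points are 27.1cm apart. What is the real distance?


Real distance = map distance × scale
= 27.1cm × 100000
= 2710000 cm = 27100.0 m
= 27.100 km

27.100 km


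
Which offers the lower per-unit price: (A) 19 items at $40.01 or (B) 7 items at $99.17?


Deal A: $40.01/19 = $2.1058/unit
Deal B: $99.17/7 = $14.1671/unit
A is cheaper per unit
= Deal A

Deal A


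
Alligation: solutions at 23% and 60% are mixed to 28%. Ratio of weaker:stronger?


Let x parts of 23% mix with y parts of 60%.
23x + 60y = 28(x + y)
23x + 60y = 28x + 28y
x(23 - 28) = y(28 - 60)
x/y = (60 - 28)/(28 - 23) = 32/5
Simplify: 32:5
= 32:5

32:5


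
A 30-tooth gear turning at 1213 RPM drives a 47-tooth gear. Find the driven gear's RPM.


Gear ratio = 30:47 = 30:47
RPM_B = RPM_A × (teeth_A / teeth_B)
= 1213 × (30/47)
= 774.3 RPM

774.3 RPM


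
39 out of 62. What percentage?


Percentage = (part / whole) × 100
= (39 / 62) × 100
≈ 62.90%

62.90%


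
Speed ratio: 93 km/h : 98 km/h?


Ratio = 93:98
GCD = 1
Simplified = 93:98
Time ratio (same distance) = 98:93
Speed ratio = 93:98

93:98


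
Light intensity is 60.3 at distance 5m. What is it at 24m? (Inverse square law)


I₁d₁² = I₂d₂²
I₂ = I₁ × (d₁/d₂)²
= 60.3 × (5/24)²
= 60.3 × 25/576
= 1507.5/576
≈ 2.6172

2.6172


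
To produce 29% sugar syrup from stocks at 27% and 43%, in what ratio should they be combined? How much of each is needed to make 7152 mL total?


Let x parts of 27% mix with y parts of 43%.
27x + 43y = 29(x + y)
27x + 43y = 29x + 29y
x(27 - 29) = y(29 - 43)
x/y = (43 - 29)/(29 - 27) = 14/2
Simplify: 7:1
Total parts = 8; one part = 7152/8 = 894.00 mL
27% solution: 7×894.00 = 6258.00 mL
43% solution: 1×894.00 = 894.00 mL
= ratio 7:1; 6258.00 mL and 894.00 mL

ratio 7:1; 6258.00 mL and 894.00 mL


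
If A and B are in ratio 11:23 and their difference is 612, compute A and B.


Let A = 11k, B = 23k.
23k - 11k = 612
12k = 612 → k = 612/12 = 51
A = 11×51 = 561, B = 23×51 = 1173
= A = 561, B = 1173

A = 561, B = 1173


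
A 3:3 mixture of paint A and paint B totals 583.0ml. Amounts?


Total parts = 3 + 3 = 6
paint A: 583.0 × 3/6 = 291.5ml
paint B: 583.0 × 3/6 = 291.5ml
= 291.5ml and 291.5ml

291.5ml and 291.5ml


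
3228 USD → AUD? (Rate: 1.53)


Amount × rate = 3228 × 1.53
= 4938.84 AUD

4938.84 AUD


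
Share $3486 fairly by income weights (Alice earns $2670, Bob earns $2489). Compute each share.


Total income = 2670 + 2489 = $5159
Alice: $3486 × 2670/5159 = $1804.15
Bob: $3486 × 2489/5159 = $1681.85
= Alice: $1804.15, Bob: $1681.85

Alice: $1804.15, Bob: $1681.85


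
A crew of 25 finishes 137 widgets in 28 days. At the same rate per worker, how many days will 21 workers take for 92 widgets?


Days ∝ work / workers, so d₂ = d₁ × (m₁/m₂) × (w₂/w₁)
Workers factor (inverse): 25/21 ≈ 1.1905
Work factor (direct): 92/137 ≈ 0.6715
d₂ = 28 × 25/21 × 92/137 = (28 × 25 × 92) / (21 × 137) = 64400/2877
≈ 22.38 days

22.38 days


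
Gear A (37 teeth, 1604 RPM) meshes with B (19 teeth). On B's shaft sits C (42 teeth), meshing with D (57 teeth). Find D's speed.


Stage 1: RPM_B = RPM_A × t_A/t_B = 1604 × 37/19 = 59348/19 ≈ 3123.58
B and C share a shaft → RPM_C = RPM_B
Stage 2: RPM_D = RPM_C × t_C/t_D = RPM_A × (t_A×t_C)/(t_B×t_D)
Overall ratio = (37×42)/(19×57) = 1554/1083
RPM_D = 1604 × 1554/1083 = 2492616/1083
≈ 2301.58 RPM

2301.58 RPM


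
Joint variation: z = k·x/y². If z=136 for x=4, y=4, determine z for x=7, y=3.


z = k·x/y²
Solve for k using the known point: k = z·y²/x = 136×16/4 = 2176/4 = 544.0000
Now evaluate at x=7, y=3:
z = k × 7 / 9 = (2176 × 7) / (4 × 9) = 15232/36
≈ 423.1111

423.1111


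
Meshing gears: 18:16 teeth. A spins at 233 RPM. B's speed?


Gear ratio = 18:16 = 9:8
RPM_B = RPM_A × (teeth_A / teeth_B)
= 233 × (18/16)
= 262.1 RPM

262.1 RPM


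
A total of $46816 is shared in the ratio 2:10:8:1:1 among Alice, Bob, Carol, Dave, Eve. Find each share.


Total parts = 2 + 10 + 8 + 1 + 1 = 22
Alice: 46816 × 2/22 = 4256.00
Bob: 46816 × 10/22 = 21280.00
Carol: 46816 × 8/22 = 17024.00
Dave: 46816 × 1/22 = 2128.00
Eve: 46816 × 1/22 = 2128.00
= Alice: $4256.00, Bob: $21280.00, Carol: $17024.00, Dave: $2128.00, Eve: $2128.00

Alice: $4256.00, Bob: $21280.00, Carol: $17024.00, Dave: $2128.00, Eve: $2128.00


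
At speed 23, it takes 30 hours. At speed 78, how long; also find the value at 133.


Inverse proportion: x × y = constant
k = 23 × 30 = 690
At x=78: k/78 = 8.85
At x=133: k/133 = 5.19
= 8.85 and 5.19

8.85 and 5.19


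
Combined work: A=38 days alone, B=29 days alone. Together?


Rate of A = 1/38 per day
Rate of B = 1/29 per day
Combined rate = 1/38 + 1/29 = 67/1102 ≈ 0.0608 per day
Days = 1 / combined rate = 1102/67
≈ 16.45 days

16.45 days


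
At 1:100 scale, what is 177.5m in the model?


Model size = real / scale
= 177.5 / 100
= 1.7750 m

1.7750 m


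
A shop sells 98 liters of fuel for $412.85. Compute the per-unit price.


Unit rate = total / quantity
= 412.85 / 98
= $4.21 per unit

$4.21 per unit


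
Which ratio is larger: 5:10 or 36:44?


5/10 = 0.5000
36/44 = 0.8182
0.5000 < 0.8182, so 5:10 is less
= 36:44

36:44


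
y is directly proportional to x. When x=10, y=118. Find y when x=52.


Direct proportion: y/x = constant
k = 118/10 = 11.8000
y₂ = k × 52 = 118 × 52 / 10 = 6136/10
= 613.60

613.60


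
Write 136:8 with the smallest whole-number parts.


GCD(136, 8) = 8
136/8 : 8/8
= 17:1

17:1


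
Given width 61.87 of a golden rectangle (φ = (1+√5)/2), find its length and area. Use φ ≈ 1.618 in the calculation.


φ = (1 + √5) / 2 ≈ 1.618
Length = width × φ = 61.87 × 1.618 = 100.10566
≈ 100.11
Area = width × length = 61.87 × 100.10566 = 6193.5371842 ≈ 6193.54
= Length: 100.11, Area: 6193.54

Length: 100.11, Area: 6193.54


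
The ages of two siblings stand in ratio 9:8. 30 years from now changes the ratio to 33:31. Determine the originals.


Let A = 9k, B = 8k.
(9k + 30) / (8k + 30) = 33/31
Cross-multiply: 31(9k + 30) = 33(8k + 30)
279k + 930 = 264k + 990
279k - 264k = 990 - 930
15k = 60
k = 60/15 = 4
A = 9×4 = 36, B = 8×4 = 32
= A = 36, B = 32

A = 36, B = 32


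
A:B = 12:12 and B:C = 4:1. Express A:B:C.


Match B: multiply A:B by 4 → 48:48
Multiply B:C by 12 → 48:12
Combined: 48:48:12
GCD = 12
= 4:4:1

4:4:1


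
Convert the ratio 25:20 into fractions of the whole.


Total parts = 25 + 20 = 45
First part: 25/45 = 5/9
Second part: 20/45 = 4/9
= 5/9 and 4/9

5/9 and 4/9


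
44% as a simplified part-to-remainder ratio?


44% means 44 parts out of 100; remainder = 56
Part : remainder = 44:56
GCD = 4
= 11:14

11:14


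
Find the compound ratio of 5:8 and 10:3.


Compound ratio = (5×10) : (8×3)
= 50:24
GCD = 2
= 25:12

25:12


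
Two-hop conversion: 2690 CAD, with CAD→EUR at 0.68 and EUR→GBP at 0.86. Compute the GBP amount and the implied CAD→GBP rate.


Step 1: 2690 CAD × 0.68 = 1829.20 EUR
Step 2: 1829.20 EUR × 0.86 = 1573.11 GBP
Implied rate CAD→GBP = 0.68 × 0.86 = 0.5848
= 1573.11 GBP; implied rate 0.5848 GBP/CAD

1573.11 GBP; implied rate 0.5848 GBP/CAD


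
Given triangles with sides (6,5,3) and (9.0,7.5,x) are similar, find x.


Scale factor = 9.0/6 = 1.5
Missing side = 3 × 1.5
= 4.5

4.5


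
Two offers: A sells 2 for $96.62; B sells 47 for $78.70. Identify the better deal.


Deal A: $96.62/2 = $48.3100/unit
Deal B: $78.70/47 = $1.6745/unit
B is cheaper per unit
= Deal B

Deal B


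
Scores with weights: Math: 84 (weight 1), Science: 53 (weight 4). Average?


Numerator = 84×1 + 53×4
= 84 + 212
= 296
Total weight = 5
Weighted avg = 296/5
= 59.20

59.20


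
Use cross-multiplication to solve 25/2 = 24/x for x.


Cross multiply: 25 × x = 2 × 24
25x = 48
x = 48 / 25
= 1.92

1.92


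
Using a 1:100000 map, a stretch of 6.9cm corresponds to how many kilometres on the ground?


Real distance = map distance × scale
= 6.9cm × 100000
= 690000 cm = 6900.0 m
= 6.900 km

6.900 km


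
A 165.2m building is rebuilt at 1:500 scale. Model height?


Model size = real / scale
= 165.2 / 500
= 0.3304 m

0.3304 m


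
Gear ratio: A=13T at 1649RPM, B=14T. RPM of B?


Gear ratio = 13:14 = 13:14
RPM_B = RPM_A × (teeth_A / teeth_B)
= 1649 × (13/14)
= 1531.2 RPM

1531.2 RPM


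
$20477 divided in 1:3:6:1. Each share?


Total parts = 1 + 3 + 6 + 1 = 11
Part 1: 20477 × 1/11 = 1861.55
Part 2: 20477 × 3/11 = 5584.64
Part 3: 20477 × 6/11 = 11169.27
Part 4: 20477 × 1/11 = 1861.55
= Part 1: $1861.55, Part 2: $5584.64, Part 3: $11169.27, Part 4: $1861.55

Part 1: $1861.55, Part 2: $5584.64, Part 3: $11169.27, Part 4: $1861.55


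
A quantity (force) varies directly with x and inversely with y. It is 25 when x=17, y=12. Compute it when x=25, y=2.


z = k·x/y
Solve for k using the known point: k = z·y/x = 25×12/17 = 300/17 ≈ 17.6471
Now evaluate at x=25, y=2:
z = k × 25 / 2 = (300 × 25) / (17 × 2) = 7500/34
≈ 220.5882

220.5882


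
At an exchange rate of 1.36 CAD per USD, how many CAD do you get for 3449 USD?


Amount × rate = 3449 × 1.36
= 4690.64 CAD

4690.64 CAD


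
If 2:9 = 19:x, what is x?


Cross multiply: 2 × x = 9 × 19
2x = 171
x = 171 / 2
= 85.50

85.50


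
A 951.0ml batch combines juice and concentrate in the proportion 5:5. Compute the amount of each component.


Total parts = 5 + 5 = 10
juice: 951.0 × 5/10 = 475.5ml
concentrate: 951.0 × 5/10 = 475.5ml
= 475.5ml and 475.5ml

475.5ml and 475.5ml


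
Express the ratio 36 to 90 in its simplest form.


GCD(36, 90) = 18
36/18 : 90/18
= 2:5

2:5


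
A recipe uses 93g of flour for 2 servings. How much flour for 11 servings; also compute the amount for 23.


Direct proportion: y/x = constant
k = 93/2 = 46.5000
y at x=11: k × 11 = 93 × 11 / 2 = 1023/2 = 511.50
y at x=23: k × 23 = 93 × 23 / 2 = 2139/2 = 1069.50
= 511.50 and 1069.50

511.50 and 1069.50


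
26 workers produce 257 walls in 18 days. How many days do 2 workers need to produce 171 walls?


Days ∝ work / workers, so d₂ = d₁ × (m₁/m₂) × (w₂/w₁)
Workers factor (inverse): 26/2 = 13.0000
Work factor (direct): 171/257 ≈ 0.6654
d₂ = 18 × 26/2 × 171/257 = (18 × 26 × 171) / (2 × 257) = 80028/514
≈ 155.70 days

155.70 days


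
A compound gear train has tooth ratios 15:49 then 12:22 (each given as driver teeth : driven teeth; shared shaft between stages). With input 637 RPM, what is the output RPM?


Stage 1: RPM_B = RPM_A × t_A/t_B = 637 × 15/49 = 9555/49 = 195.00
B and C share a shaft → RPM_C = RPM_B
Stage 2: RPM_D = RPM_C × t_C/t_D = RPM_A × (t_A×t_C)/(t_B×t_D)
Overall ratio = (15×12)/(49×22) = 180/1078
RPM_D = 637 × 180/1078 = 114660/1078
≈ 106.36 RPM

106.36 RPM


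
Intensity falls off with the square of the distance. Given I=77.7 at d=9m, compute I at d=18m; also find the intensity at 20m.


I₁d₁² = I₂d₂²
I at 18m = 77.7 × (9/18)² = 77.7 × 81/324 = 6293.7/324 = 19.4250
I at 20m = 77.7 × (9/20)² = 77.7 × 81/400 = 6293.7/400 ≈ 15.7343
= 19.4250 and 15.7343

19.4250 and 15.7343


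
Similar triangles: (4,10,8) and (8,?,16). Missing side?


Scale factor = 8/4 = 2
Missing side = 10 × 2
= 20.0

20.0


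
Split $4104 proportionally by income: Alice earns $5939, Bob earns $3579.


Total income = 5939 + 3579 = $9518
Alice: $4104 × 5939/9518 = $2560.80
Bob: $4104 × 3579/9518 = $1543.20
= Alice: $2560.80, Bob: $1543.20

Alice: $2560.80, Bob: $1543.20


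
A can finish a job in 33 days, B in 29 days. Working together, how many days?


Rate of A = 1/33 per day
Rate of B = 1/29 per day
Combined rate = 1/33 + 1/29 = 62/957 ≈ 0.0648 per day
Days = 1 / combined rate = 957/62
≈ 15.44 days

15.44 days


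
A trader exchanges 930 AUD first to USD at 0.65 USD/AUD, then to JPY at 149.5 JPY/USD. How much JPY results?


Step 1: 930 AUD × 0.65 = 604.50 USD
Step 2: 604.50 USD × 149.5 = 90372.75 JPY
Implied rate AUD→JPY = 0.65 × 149.5 = 97.1750
= 90372.75 JPY

90372.75 JPY


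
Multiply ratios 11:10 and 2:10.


Compound ratio = (11×2) : (10×10)
= 22:100
GCD = 2
= 11:50

11:50


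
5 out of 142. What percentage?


Percentage = (part / whole) × 100
= (5 / 142) × 100
≈ 3.52%

3.52%


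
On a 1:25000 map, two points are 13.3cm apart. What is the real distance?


Real distance = map distance × scale
= 13.3cm × 25000
= 332500 cm = 3325.0 m
= 3.325 km

3.325 km


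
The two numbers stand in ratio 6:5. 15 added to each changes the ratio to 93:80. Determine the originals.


Let A = 6k, B = 5k.
(6k + 15) / (5k + 15) = 93/80
Cross-multiply: 80(6k + 15) = 93(5k + 15)
480k + 1200 = 465k + 1395
480k - 465k = 1395 - 1200
15k = 195
k = 195/15 = 13
A = 6×13 = 78, B = 5×13 = 65
= A = 78, B = 65

A = 78, B = 65


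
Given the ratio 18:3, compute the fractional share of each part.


Total parts = 18 + 3 = 21
First part: 18/21 = 6/7
Second part: 3/21 = 1/7
= 6/7 and 1/7

6/7 and 1/7


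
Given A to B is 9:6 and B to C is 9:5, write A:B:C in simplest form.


Match B: multiply A:B by 9 → 81:54
Multiply B:C by 6 → 54:30
Combined: 81:54:30
GCD = 3
= 27:18:10

27:18:10


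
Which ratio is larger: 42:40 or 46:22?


42/40 = 1.0500
46/22 = 2.0909
1.0500 < 2.0909, so 42:40 is less
= 46:22

46:22


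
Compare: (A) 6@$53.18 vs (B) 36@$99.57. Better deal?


Deal A: $53.18/6 = $8.8633/unit
Deal B: $99.57/36 = $2.7658/unit
B is cheaper per unit
= Deal B

Deal B


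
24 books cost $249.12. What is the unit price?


Unit rate = total / quantity
= 249.12 / 24
= $10.38 per unit

$10.38 per unit


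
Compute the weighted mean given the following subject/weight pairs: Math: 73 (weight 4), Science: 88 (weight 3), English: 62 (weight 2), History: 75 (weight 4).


Numerator = 73×4 + 88×3 + 62×2 + 75×4
= 292 + 264 + 124 + 300
= 980
Total weight = 13
Weighted avg = 980/13
= 75.38

75.38


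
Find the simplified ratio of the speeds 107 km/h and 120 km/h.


Ratio = 107:120
GCD = 1
Simplified = 107:120
Time ratio (same distance) = 120:107
Speed ratio = 107:120

107:120


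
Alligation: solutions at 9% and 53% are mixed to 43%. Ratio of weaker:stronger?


Let x parts of 9% mix with y parts of 53%.
9x + 53y = 43(x + y)
9x + 53y = 43x + 43y
x(9 - 43) = y(43 - 53)
x/y = (53 - 43)/(43 - 9) = 10/34
Simplify: 5:17
= 5:17

5:17


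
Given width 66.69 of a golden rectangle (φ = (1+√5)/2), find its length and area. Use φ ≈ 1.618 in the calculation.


φ = (1 + √5) / 2 ≈ 1.618
Length = width × φ = 66.69 × 1.618 = 107.90442
≈ 107.90
Area = width × length = 66.69 × 107.90442 = 7196.1457698 ≈ 7196.15
= Length: 107.90, Area: 7196.15

Length: 107.90, Area: 7196.15


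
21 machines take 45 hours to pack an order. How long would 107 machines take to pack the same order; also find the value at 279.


Inverse proportion: x × y = constant
k = 21 × 45 = 945
At x=107: k/107 = 8.83
At x=279: k/279 = 3.39
= 8.83 and 3.39

8.83 and 3.39


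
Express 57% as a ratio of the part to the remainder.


57% means 57 parts out of 100; remainder = 43
Part : remainder = 57:43
GCD = 1
= 57:43

57:43


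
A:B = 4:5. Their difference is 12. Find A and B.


Let A = 4k, B = 5k.
5k - 4k = 12
1k = 12 → k = 12/1 = 12
A = 4×12 = 48, B = 5×12 = 60
= A = 48, B = 60

A = 48, B = 60


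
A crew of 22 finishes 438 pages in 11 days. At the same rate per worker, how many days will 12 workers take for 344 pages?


Days ∝ work / workers, so d₂ = d₁ × (m₁/m₂) × (w₂/w₁)
Workers factor (inverse): 22/12 ≈ 1.8333
Work factor (direct): 344/438 ≈ 0.7854
d₂ = 11 × 22/12 × 344/438 = (11 × 22 × 344) / (12 × 438) = 83248/5256
≈ 15.84 days

15.84 days


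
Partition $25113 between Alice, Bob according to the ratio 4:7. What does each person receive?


Total parts = 4 + 7 = 11
Alice: 25113 × 4/11 = 9132.00
Bob: 25113 × 7/11 = 15981.00
= Alice: $9132.00, Bob: $15981.00

Alice: $9132.00, Bob: $15981.00


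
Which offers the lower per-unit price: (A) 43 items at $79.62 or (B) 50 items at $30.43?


Deal A: $79.62/43 = $1.8516/unit
Deal B: $30.43/50 = $0.6086/unit
B is cheaper per unit
= Deal B

Deal B


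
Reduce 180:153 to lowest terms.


GCD(180, 153) = 9
180/9 : 153/9
= 20:17

20:17


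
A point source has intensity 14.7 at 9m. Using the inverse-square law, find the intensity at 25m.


I₁d₁² = I₂d₂²
I₂ = I₁ × (d₁/d₂)²
= 14.7 × (9/25)²
= 14.7 × 81/625
= 1190.7/625
≈ 1.9051

1.9051


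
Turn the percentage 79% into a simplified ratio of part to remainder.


79% means 79 parts out of 100; remainder = 21
Part : remainder = 79:21
GCD = 1
= 79:21

79:21


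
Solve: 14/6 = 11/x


Cross multiply: 14 × x = 6 × 11
14x = 66
x = 66 / 14
= 4.71

4.71


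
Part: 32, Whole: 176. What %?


Percentage = (part / whole) × 100
= (32 / 176) × 100
≈ 18.18%

18.18%


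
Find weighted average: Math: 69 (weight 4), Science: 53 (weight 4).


Numerator = 69×4 + 53×4
= 276 + 212
= 488
Total weight = 8
Weighted avg = 488/8
= 61.00

61.00


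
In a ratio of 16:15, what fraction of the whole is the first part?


Total parts = 16 + 15 = 31
First part: 16/31 = 16/31
= 16/31

16/31


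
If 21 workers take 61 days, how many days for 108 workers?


Inverse proportion: x × y = constant
k = 21 × 61 = 1281
y₂ = k / 108 = 1281 / 108
= 11.86

11.86


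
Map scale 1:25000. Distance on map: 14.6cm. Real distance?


Real distance = map distance × scale
= 14.6cm × 25000
= 365000 cm = 3650.0 m
= 3.650 km

3.650 km


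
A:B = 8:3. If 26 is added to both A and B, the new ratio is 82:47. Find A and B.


Let A = 8k, B = 3k.
(8k + 26) / (3k + 26) = 82/47
Cross-multiply: 47(8k + 26) = 82(3k + 26)
376k + 1222 = 246k + 2132
376k - 246k = 2132 - 1222
130k = 910
k = 910/130 = 7
A = 8×7 = 56, B = 3×7 = 21
= A = 56, B = 21

A = 56, B = 21


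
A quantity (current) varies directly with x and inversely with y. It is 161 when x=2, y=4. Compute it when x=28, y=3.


z = k·x/y
Solve for k using the known point: k = z·y/x = 161×4/2 = 644/2 = 322.0000
Now evaluate at x=28, y=3:
z = k × 28 / 3 = (644 × 28) / (2 × 3) = 18032/6
≈ 3005.3333

3005.3333


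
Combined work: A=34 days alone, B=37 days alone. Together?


Rate of A = 1/34 per day
Rate of B = 1/37 per day
Combined rate = 1/34 + 1/37 = 71/1258 ≈ 0.0564 per day
Days = 1 / combined rate = 1258/71
≈ 17.72 days

17.72 days


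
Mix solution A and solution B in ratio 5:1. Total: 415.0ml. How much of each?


Total parts = 5 + 1 = 6
solution A: 415.0 × 5/6 = 345.8ml
solution B: 415.0 × 1/6 = 69.2ml
= 345.8ml and 69.2ml

345.8ml and 69.2ml


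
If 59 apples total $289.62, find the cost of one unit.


Unit rate = total / quantity
= 289.62 / 59
= $4.91 per unit

$4.91 per unit


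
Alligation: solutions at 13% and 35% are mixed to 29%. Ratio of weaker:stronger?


Let x parts of 13% mix with y parts of 35%.
13x + 35y = 29(x + y)
13x + 35y = 29x + 29y
x(13 - 29) = y(29 - 35)
x/y = (35 - 29)/(29 - 13) = 6/16
Simplify: 3:8
= 3:8

3:8


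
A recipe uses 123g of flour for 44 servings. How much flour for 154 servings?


Direct proportion: y/x = constant
k = 123/44 ≈ 2.7955
y₂ = k × 154 = 123 × 154 / 44 = 18942/44
= 430.50

430.50


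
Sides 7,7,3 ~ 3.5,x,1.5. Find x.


Scale factor = 3.5/7 = 0.5
Missing side = 7 × 0.5
= 3.5

3.5


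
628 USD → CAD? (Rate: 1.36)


Amount × rate = 628 × 1.36
= 854.08 CAD

854.08 CAD


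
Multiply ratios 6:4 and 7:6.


Compound ratio = (6×7) : (4×6)
= 42:24
GCD = 6
= 7:4

7:4


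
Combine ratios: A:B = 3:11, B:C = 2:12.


Match B: multiply A:B by 2 → 6:22
Multiply B:C by 11 → 22:132
Combined: 6:22:132
GCD = 2
= 3:11:66

3:11:66


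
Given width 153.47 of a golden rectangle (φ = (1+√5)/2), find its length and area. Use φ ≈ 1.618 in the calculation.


φ = (1 + √5) / 2 ≈ 1.618
Length = width × φ = 153.47 × 1.618 = 248.31446
≈ 248.31
Area = width × length = 153.47 × 248.31446 = 38108.8201762 ≈ 38108.82
= Length: 248.31, Area: 38108.82

Length: 248.31, Area: 38108.82


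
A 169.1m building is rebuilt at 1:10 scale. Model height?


Model size = real / scale
= 169.1 / 10
= 16.9100 m

16.9100 m


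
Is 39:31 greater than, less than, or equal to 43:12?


39/31 = 1.2581
43/12 = 3.5833
1.2581 < 3.5833, so 39:31 is less
= less than

less than


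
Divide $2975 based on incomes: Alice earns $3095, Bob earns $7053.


Total income = 3095 + 7053 = $10148
Alice: $2975 × 3095/10148 = $907.33
Bob: $2975 × 7053/10148 = $2067.67
= Alice: $907.33, Bob: $2067.67

Alice: $907.33, Bob: $2067.67


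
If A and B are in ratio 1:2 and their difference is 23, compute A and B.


Let A = 1k, B = 2k.
2k - 1k = 23
1k = 23 → k = 23/1 = 23
A = 1×23 = 23, B = 2×23 = 46
= A = 23, B = 46

A = 23, B = 46


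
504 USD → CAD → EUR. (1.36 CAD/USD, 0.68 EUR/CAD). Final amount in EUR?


Step 1: 504 USD × 1.36 = 685.44 CAD
Step 2: 685.44 CAD × 0.68 = 466.10 EUR
Implied rate USD→EUR = 1.36 × 0.68 = 0.9248
= 466.10 EUR

466.10 EUR


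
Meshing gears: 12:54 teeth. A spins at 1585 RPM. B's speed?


Gear ratio = 12:54 = 2:9
RPM_B = RPM_A × (teeth_A / teeth_B)
= 1585 × (12/54)
= 352.2 RPM

352.2 RPM


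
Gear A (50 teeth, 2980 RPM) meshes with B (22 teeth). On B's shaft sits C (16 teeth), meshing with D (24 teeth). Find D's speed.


Stage 1: RPM_B = RPM_A × t_A/t_B = 2980 × 50/22 = 149000/22 ≈ 6772.73
B and C share a shaft → RPM_C = RPM_B
Stage 2: RPM_D = RPM_C × t_C/t_D = RPM_A × (t_A×t_C)/(t_B×t_D)
Overall ratio = (50×16)/(22×24) = 800/528
RPM_D = 2980 × 800/528 = 2384000/528
≈ 4515.15 RPM

4515.15 RPM


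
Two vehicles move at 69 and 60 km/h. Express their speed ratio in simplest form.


Ratio = 69:60
GCD = 3
Simplified = 23:20
Time ratio (same distance) = 20:23
Speed ratio = 23:20

23:20


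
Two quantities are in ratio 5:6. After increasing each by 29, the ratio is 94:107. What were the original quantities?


Let A = 5k, B = 6k.
(5k + 29) / (6k + 29) = 94/107
Cross-multiply: 107(5k + 29) = 94(6k + 29)
535k + 3103 = 564k + 2726
535k - 564k = 2726 - 3103
-29k = -377
k = -377/-29 = 13
A = 5×13 = 65, B = 6×13 = 78
= A = 65, B = 78

A = 65, B = 78


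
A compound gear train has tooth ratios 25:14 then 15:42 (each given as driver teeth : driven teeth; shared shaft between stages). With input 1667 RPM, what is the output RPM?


Stage 1: RPM_B = RPM_A × t_A/t_B = 1667 × 25/14 = 41675/14 ≈ 2976.79
B and C share a shaft → RPM_C = RPM_B
Stage 2: RPM_D = RPM_C × t_C/t_D = RPM_A × (t_A×t_C)/(t_B×t_D)
Overall ratio = (25×15)/(14×42) = 375/588
RPM_D = 1667 × 375/588 = 625125/588
≈ 1063.14 RPM

1063.14 RPM


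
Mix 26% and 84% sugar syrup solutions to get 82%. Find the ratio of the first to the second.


Let x parts of 26% mix with y parts of 84%.
26x + 84y = 82(x + y)
26x + 84y = 82x + 82y
x(26 - 82) = y(82 - 84)
x/y = (84 - 82)/(82 - 26) = 2/56
Simplify: 1:28
= 1:28

1:28


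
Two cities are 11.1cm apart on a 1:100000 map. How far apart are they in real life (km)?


Real distance = map distance × scale
= 11.1cm × 100000
= 1110000 cm = 11100.0 m
= 11.100 km

11.100 km


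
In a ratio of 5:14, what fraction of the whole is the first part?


Total parts = 5 + 14 = 19
First part: 5/19 = 5/19
= 5/19

5/19


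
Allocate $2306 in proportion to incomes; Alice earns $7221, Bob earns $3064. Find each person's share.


Total income = 7221 + 3064 = $10285
Alice: $2306 × 7221/10285 = $1619.02
Bob: $2306 × 3064/10285 = $686.98
= Alice: $1619.02, Bob: $686.98

Alice: $1619.02, Bob: $686.98


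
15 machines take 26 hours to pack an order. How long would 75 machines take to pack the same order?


Inverse proportion: x × y = constant
k = 15 × 26 = 390
y₂ = k / 75 = 390 / 75
= 5.20

5.20


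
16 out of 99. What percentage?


Percentage = (part / whole) × 100
= (16 / 99) × 100
≈ 16.16%

16.16%


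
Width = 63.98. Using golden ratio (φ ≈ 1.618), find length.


φ = (1 + √5) / 2 ≈ 1.618
Length = width × φ = 63.98 × 1.618 = 103.51964
≈ 103.52

103.52


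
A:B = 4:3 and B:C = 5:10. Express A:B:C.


Match B: multiply A:B by 5 → 20:15
Multiply B:C by 3 → 15:30
Combined: 20:15:30
GCD = 5
= 4:3:6

4:3:6


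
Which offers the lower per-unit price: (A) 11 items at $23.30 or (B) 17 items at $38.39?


Deal A: $23.30/11 = $2.1182/unit
Deal B: $38.39/17 = $2.2582/unit
A is cheaper per unit
= Deal A

Deal A


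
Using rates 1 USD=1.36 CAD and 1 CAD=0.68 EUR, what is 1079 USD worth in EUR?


Step 1: 1079 USD × 1.36 = 1467.44 CAD
Step 2: 1467.44 CAD × 0.68 = 997.86 EUR
Implied rate USD→EUR = 1.36 × 0.68 = 0.9248
= 997.86 EUR

997.86 EUR


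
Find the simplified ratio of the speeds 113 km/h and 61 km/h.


Ratio = 113:61
GCD = 1
Simplified = 113:61
Time ratio (same distance) = 61:113
Speed ratio = 113:61

113:61


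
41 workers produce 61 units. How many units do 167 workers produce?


Direct proportion: y/x = constant
k = 61/41 ≈ 1.4878
y₂ = k × 167 = 61 × 167 / 41 = 10187/41
≈ 248.46

248.46


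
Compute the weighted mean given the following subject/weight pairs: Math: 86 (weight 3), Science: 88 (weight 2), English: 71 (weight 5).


Numerator = 86×3 + 88×2 + 71×5
= 258 + 176 + 355
= 789
Total weight = 10
Weighted avg = 789/10
= 78.90

78.90


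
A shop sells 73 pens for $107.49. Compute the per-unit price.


Unit rate = total / quantity
= 107.49 / 73
= $1.47 per unit

$1.47 per unit


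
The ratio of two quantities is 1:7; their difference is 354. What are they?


Let A = 1k, B = 7k.
7k - 1k = 354
6k = 354 → k = 354/6 = 59
A = 1×59 = 59, B = 7×59 = 413
= A = 59, B = 413

A = 59, B = 413


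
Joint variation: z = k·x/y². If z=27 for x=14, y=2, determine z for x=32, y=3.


z = k·x/y²
Solve for k using the known point: k = z·y²/x = 27×4/14 = 108/14 ≈ 7.7143
Now evaluate at x=32, y=3:
z = k × 32 / 9 = (108 × 32) / (14 × 9) = 3456/126
≈ 27.4286

27.4286


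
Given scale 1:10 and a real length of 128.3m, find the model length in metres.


Model size = real / scale
= 128.3 / 10
= 12.8300 m

12.8300 m


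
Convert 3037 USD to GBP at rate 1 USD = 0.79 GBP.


Amount × rate = 3037 × 0.79
= 2399.23 GBP

2399.23 GBP


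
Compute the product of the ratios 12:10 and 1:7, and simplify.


Compound ratio = (12×1) : (10×7)
= 12:70
GCD = 2
= 6:35

6:35


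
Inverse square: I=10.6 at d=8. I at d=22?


I₁d₁² = I₂d₂²
I₂ = I₁ × (d₁/d₂)²
= 10.6 × (8/22)²
= 10.6 × 64/484
= 678.4/484
≈ 1.4017

1.4017


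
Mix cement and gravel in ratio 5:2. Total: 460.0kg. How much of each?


Total parts = 5 + 2 = 7
cement: 460.0 × 5/7 = 328.6kg
gravel: 460.0 × 2/7 = 131.4kg
= 328.6kg and 131.4kg

328.6kg and 131.4kg


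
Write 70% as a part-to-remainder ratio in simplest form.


70% means 70 parts out of 100; remainder = 30
Part : remainder = 70:30
GCD = 10
= 7:3

7:3


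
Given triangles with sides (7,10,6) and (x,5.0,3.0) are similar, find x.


Scale factor = 5.0/10 = 0.5
Missing side = 7 × 0.5
= 3.5

3.5


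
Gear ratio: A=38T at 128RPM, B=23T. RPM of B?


Gear ratio = 38:23 = 38:23
RPM_B = RPM_A × (teeth_A / teeth_B)
= 128 × (38/23)
= 211.5 RPM

211.5 RPM


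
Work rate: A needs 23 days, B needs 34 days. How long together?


Rate of A = 1/23 per day
Rate of B = 1/34 per day
Combined rate = 1/23 + 1/34 = 57/782 ≈ 0.0729 per day
Days = 1 / combined rate = 782/57
≈ 13.72 days

13.72 days


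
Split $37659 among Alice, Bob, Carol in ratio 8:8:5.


Total parts = 8 + 8 + 5 = 21
Alice: 37659 × 8/21 = 14346.29
Bob: 37659 × 8/21 = 14346.29
Carol: 37659 × 5/21 = 8966.43
= Alice: $14346.29, Bob: $14346.29, Carol: $8966.43

Alice: $14346.29, Bob: $14346.29, Carol: $8966.43


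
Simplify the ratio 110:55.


GCD(110, 55) = 55
110/55 : 55/55
= 2:1

2:1


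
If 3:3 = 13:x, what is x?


Cross multiply: 3 × x = 3 × 13
3x = 39
x = 39 / 3
= 13.00

13.00


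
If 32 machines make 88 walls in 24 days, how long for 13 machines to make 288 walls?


Days ∝ work / workers, so d₂ = d₁ × (m₁/m₂) × (w₂/w₁)
Workers factor (inverse): 32/13 ≈ 2.4615
Work factor (direct): 288/88 ≈ 3.2727
d₂ = 24 × 32/13 × 288/88 = (24 × 32 × 288) / (13 × 88) = 221184/1144
≈ 193.34 days

193.34 days


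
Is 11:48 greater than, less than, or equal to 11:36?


11/48 = 0.2292
11/36 = 0.3056
0.2292 < 0.3056, so 11:48 is less
= less than

less than


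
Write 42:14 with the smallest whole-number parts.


GCD(42, 14) = 14
42/14 : 14/14
= 3:1

3:1


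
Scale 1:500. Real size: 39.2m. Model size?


Model size = real / scale
= 39.2 / 500
= 0.0784 m

0.0784 m


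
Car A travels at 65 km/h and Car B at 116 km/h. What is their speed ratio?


Ratio = 65:116
GCD = 1
Simplified = 65:116
Time ratio (same distance) = 116:65
Speed ratio = 65:116

65:116


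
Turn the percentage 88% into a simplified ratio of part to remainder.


88% means 88 parts out of 100; remainder = 12
Part : remainder = 88:12
GCD = 4
= 22:3

22:3


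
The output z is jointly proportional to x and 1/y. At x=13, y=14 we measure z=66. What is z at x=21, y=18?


z = k·x/y
Solve for k using the known point: k = z·y/x = 66×14/13 = 924/13 ≈ 71.0769
Now evaluate at x=21, y=18:
z = k × 21 / 18 = (924 × 21) / (13 × 18) = 19404/234
≈ 82.9231

82.9231


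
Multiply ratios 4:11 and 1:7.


Compound ratio = (4×1) : (11×7)
= 4:77
GCD = 1
= 4:77

4:77


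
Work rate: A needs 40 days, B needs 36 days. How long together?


Rate of A = 1/40 per day
Rate of B = 1/36 per day
Combined rate = 1/40 + 1/36 = 76/1440 ≈ 0.0528 per day
Days = 1 / combined rate = 1440/76
≈ 18.95 days

18.95 days


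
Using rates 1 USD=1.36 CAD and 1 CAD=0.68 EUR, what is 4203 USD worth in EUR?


Step 1: 4203 USD × 1.36 = 5716.08 CAD
Step 2: 5716.08 CAD × 0.68 = 3886.93 EUR
Implied rate USD→EUR = 1.36 × 0.68 = 0.9248
= 3886.93 EUR

3886.93 EUR


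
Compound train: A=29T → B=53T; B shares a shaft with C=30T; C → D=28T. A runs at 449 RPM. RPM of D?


Stage 1: RPM_B = RPM_A × t_A/t_B = 449 × 29/53 = 13021/53 ≈ 245.68
B and C share a shaft → RPM_C = RPM_B
Stage 2: RPM_D = RPM_C × t_C/t_D = RPM_A × (t_A×t_C)/(t_B×t_D)
Overall ratio = (29×30)/(53×28) = 870/1484
RPM_D = 449 × 870/1484 = 390630/1484
≈ 263.23 RPM

263.23 RPM


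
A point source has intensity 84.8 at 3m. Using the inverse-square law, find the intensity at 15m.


I₁d₁² = I₂d₂²
I₂ = I₁ × (d₁/d₂)²
= 84.8 × (3/15)²
= 84.8 × 9/225
= 763.2/225
= 3.3920

3.3920


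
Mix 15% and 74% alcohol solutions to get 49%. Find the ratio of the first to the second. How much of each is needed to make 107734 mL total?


Let x parts of 15% mix with y parts of 74%.
15x + 74y = 49(x + y)
15x + 74y = 49x + 49y
x(15 - 49) = y(49 - 74)
x/y = (74 - 49)/(49 - 15) = 25/34
Simplify: 25:34
Total parts = 59; one part = 107734/59 = 1826.00 mL
15% solution: 25×1826.00 = 45650.00 mL
74% solution: 34×1826.00 = 62084.00 mL
= ratio 25:34; 45650.00 mL and 62084.00 mL

ratio 25:34; 45650.00 mL and 62084.00 mL


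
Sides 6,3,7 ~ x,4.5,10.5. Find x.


Scale factor = 4.5/3 = 1.5
Missing side = 6 × 1.5
= 9.0

9.0


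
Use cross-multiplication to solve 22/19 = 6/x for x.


Cross multiply: 22 × x = 19 × 6
22x = 114
x = 114 / 22
= 5.18

5.18


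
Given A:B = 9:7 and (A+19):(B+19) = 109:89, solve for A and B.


Let A = 9k, B = 7k.
(9k + 19) / (7k + 19) = 109/89
Cross-multiply: 89(9k + 19) = 109(7k + 19)
801k + 1691 = 763k + 2071
801k - 763k = 2071 - 1691
38k = 380
k = 380/38 = 10
A = 9×10 = 90, B = 7×10 = 70
= A = 90, B = 70

A = 90, B = 70


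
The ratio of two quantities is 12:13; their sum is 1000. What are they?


Let A = 12k, B = 13k.
12k + 13k = 1000
25k = 1000 → k = 1000/25 = 40
A = 12×40 = 480, B = 13×40 = 520
= A = 480, B = 520

A = 480, B = 520


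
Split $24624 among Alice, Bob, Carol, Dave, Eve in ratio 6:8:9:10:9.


Total parts = 6 + 8 + 9 + 10 + 9 = 42
Alice: 24624 × 6/42 = 3517.71
Bob: 24624 × 8/42 = 4690.29
Carol: 24624 × 9/42 = 5276.57
Dave: 24624 × 10/42 = 5862.86
Eve: 24624 × 9/42 = 5276.57
= Alice: $3517.71, Bob: $4690.29, Carol: $5276.57, Dave: $5862.86, Eve: $5276.57

Alice: $3517.71, Bob: $4690.29, Carol: $5276.57, Dave: $5862.86, Eve: $5276.57


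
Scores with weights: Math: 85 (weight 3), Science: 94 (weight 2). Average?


Numerator = 85×3 + 94×2
= 255 + 188
= 443
Total weight = 5
Weighted avg = 443/5
= 88.60

88.60


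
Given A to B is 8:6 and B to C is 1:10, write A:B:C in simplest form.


Match B: multiply A:B by 1 → 8:6
Multiply B:C by 6 → 6:60
Combined: 8:6:60
GCD = 2
= 4:3:30

4:3:30


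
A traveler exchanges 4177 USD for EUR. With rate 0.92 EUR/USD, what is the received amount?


Amount × rate = 4177 × 0.92
= 3842.84 EUR

3842.84 EUR


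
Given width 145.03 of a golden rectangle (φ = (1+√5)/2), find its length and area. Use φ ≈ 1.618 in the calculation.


φ = (1 + √5) / 2 ≈ 1.618
Length = width × φ = 145.03 × 1.618 = 234.65854
≈ 234.66
Area = width × length = 145.03 × 234.65854 = 34032.5280562 ≈ 34032.53
= Length: 234.66, Area: 34032.53

Length: 234.66, Area: 34032.53


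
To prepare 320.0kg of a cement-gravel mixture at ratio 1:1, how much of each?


Total parts = 1 + 1 = 2
cement: 320.0 × 1/2 = 160.0kg
gravel: 320.0 × 1/2 = 160.0kg
= 160.0kg and 160.0kg

160.0kg and 160.0kg


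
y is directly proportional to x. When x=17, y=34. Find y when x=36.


Direct proportion: y/x = constant
k = 34/17 = 2.0000
y₂ = k × 36 = 34 × 36 / 17 = 1224/17
= 72.00

72.00


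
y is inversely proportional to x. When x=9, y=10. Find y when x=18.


Inverse proportion: x × y = constant
k = 9 × 10 = 90
y₂ = k / 18 = 90 / 18
= 5.00

5.00


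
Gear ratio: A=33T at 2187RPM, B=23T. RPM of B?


Gear ratio = 33:23 = 33:23
RPM_B = RPM_A × (teeth_A / teeth_B)
= 2187 × (33/23)
= 3137.9 RPM

3137.9 RPM


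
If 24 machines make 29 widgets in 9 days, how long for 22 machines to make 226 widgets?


Days ∝ work / workers, so d₂ = d₁ × (m₁/m₂) × (w₂/w₁)
Workers factor (inverse): 24/22 ≈ 1.0909
Work factor (direct): 226/29 ≈ 7.7931
d₂ = 9 × 24/22 × 226/29 = (9 × 24 × 226) / (22 × 29) = 48816/638
≈ 76.51 days

76.51 days


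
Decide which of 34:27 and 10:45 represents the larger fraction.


34/27 = 1.2593
10/45 = 0.2222
1.2593 > 0.2222, so 34:27 is greater
= 34:27

34:27


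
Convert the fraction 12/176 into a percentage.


Percentage = (part / whole) × 100
= (12 / 176) × 100
≈ 6.82%

6.82%


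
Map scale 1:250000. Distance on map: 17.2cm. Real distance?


Real distance = map distance × scale
= 17.2cm × 250000
= 4300000 cm = 43000.0 m
= 43.000 km

43.000 km


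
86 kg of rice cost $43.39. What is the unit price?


Unit rate = total / quantity
= 43.39 / 86
= $0.50 per unit

$0.50 per unit


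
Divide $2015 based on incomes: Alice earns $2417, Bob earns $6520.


Total income = 2417 + 6520 = $8937
Alice: $2015 × 2417/8937 = $544.95
Bob: $2015 × 6520/8937 = $1470.05
= Alice: $544.95, Bob: $1470.05

Alice: $544.95, Bob: $1470.05


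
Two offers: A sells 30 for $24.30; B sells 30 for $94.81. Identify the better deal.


Deal A: $24.30/30 = $0.8100/unit
Deal B: $94.81/30 = $3.1603/unit
A is cheaper per unit
= Deal A

Deal A


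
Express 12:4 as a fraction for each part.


Total parts = 12 + 4 = 16
First part: 12/16 = 3/4
Second part: 4/16 = 1/4
= 3/4 and 1/4

3/4 and 1/4


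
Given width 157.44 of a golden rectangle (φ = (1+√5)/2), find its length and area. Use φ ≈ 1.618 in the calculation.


φ = (1 + √5) / 2 ≈ 1.618
Length = width × φ = 157.44 × 1.618 = 254.73792
≈ 254.74
Area = width × length = 157.44 × 254.73792 = 40105.9381248 ≈ 40105.94
= Length: 254.74, Area: 40105.94

Length: 254.74, Area: 40105.94


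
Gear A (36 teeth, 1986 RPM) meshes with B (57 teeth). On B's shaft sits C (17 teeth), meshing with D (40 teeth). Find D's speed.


Stage 1: RPM_B = RPM_A × t_A/t_B = 1986 × 36/57 = 71496/57 ≈ 1254.32
B and C share a shaft → RPM_C = RPM_B
Stage 2: RPM_D = RPM_C × t_C/t_D = RPM_A × (t_A×t_C)/(t_B×t_D)
Overall ratio = (36×17)/(57×40) = 612/2280
RPM_D = 1986 × 612/2280 = 1215432/2280
≈ 533.08 RPM

533.08 RPM


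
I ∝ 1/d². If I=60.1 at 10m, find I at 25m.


I₁d₁² = I₂d₂²
I₂ = I₁ × (d₁/d₂)²
= 60.1 × (10/25)²
= 60.1 × 100/625
= 6010/625
= 9.6160

9.6160


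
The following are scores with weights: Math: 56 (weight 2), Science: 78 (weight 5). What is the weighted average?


Numerator = 56×2 + 78×5
= 112 + 390
= 502
Total weight = 7
Weighted avg = 502/7
= 71.71

71.71


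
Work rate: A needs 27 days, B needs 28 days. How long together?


Rate of A = 1/27 per day
Rate of B = 1/28 per day
Combined rate = 1/27 + 1/28 = 55/756 ≈ 0.0728 per day
Days = 1 / combined rate = 756/55
≈ 13.75 days

13.75 days


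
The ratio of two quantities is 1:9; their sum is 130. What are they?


Let A = 1k, B = 9k.
1k + 9k = 130
10k = 130 → k = 130/10 = 13
A = 1×13 = 13, B = 9×13 = 117
= A = 13, B = 117

A = 13, B = 117


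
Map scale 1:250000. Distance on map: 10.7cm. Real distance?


Real distance = map distance × scale
= 10.7cm × 250000
= 2675000 cm = 26750.0 m
= 26.750 km

26.750 km


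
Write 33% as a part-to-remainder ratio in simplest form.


33% means 33 parts out of 100; remainder = 67
Part : remainder = 33:67
GCD = 1
= 33:67

33:67


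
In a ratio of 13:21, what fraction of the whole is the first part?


Total parts = 13 + 21 = 34
First part: 13/34 = 13/34
= 13/34

13/34


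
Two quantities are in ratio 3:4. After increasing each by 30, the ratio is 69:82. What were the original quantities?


Let A = 3k, B = 4k.
(3k + 30) / (4k + 30) = 69/82
Cross-multiply: 82(3k + 30) = 69(4k + 30)
246k + 2460 = 276k + 2070
246k - 276k = 2070 - 2460
-30k = -390
k = -390/-30 = 13
A = 3×13 = 39, B = 4×13 = 52
= A = 39, B = 52

A = 39, B = 52


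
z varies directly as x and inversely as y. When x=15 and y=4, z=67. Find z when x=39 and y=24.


z = k·x/y
Solve for k using the known point: k = z·y/x = 67×4/15 = 268/15 ≈ 17.8667
Now evaluate at x=39, y=24:
z = k × 39 / 24 = (268 × 39) / (15 × 24) = 10452/360
≈ 29.0333

29.0333


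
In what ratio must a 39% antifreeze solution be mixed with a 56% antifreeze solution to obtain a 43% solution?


Let x parts of 39% mix with y parts of 56%.
39x + 56y = 43(x + y)
39x + 56y = 43x + 43y
x(39 - 43) = y(43 - 56)
x/y = (56 - 43)/(43 - 39) = 13/4
Simplify: 13:4
= 13:4

13:4


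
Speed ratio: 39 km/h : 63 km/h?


Ratio = 39:63
GCD = 3
Simplified = 13:21
Time ratio (same distance) = 21:13
Speed ratio = 13:21

13:21
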